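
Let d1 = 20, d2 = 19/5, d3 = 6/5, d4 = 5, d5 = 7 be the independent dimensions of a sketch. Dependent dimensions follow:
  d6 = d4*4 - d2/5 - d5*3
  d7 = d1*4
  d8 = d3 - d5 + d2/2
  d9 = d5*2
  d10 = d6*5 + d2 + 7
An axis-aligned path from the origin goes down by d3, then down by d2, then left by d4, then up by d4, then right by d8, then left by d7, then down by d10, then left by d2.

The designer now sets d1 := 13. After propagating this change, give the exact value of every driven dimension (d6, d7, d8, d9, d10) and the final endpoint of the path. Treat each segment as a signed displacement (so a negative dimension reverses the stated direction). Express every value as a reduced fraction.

Apply edit: d1 := 13
  d6 = d4*4 - d2/5 - d5*3 = -44/25
  d7 = d1*4 = 52
  d8 = d3 - d5 + d2/2 = -39/10
  d9 = d5*2 = 14
  d10 = d6*5 + d2 + 7 = 2
Walk from origin (0, 0):
  seg 1: down by d3 = 6/5 → (0, -6/5)
  seg 2: down by d2 = 19/5 → (0, -5)
  seg 3: left by d4 = 5 → (-5, -5)
  seg 4: up by d4 = 5 → (-5, 0)
  seg 5: right by d8 = -39/10 → (-89/10, 0)
  seg 6: left by d7 = 52 → (-609/10, 0)
  seg 7: down by d10 = 2 → (-609/10, -2)
  seg 8: left by d2 = 19/5 → (-647/10, -2)

d6 = -44/25
d7 = 52
d8 = -39/10
d9 = 14
d10 = 2
endpoint = (-647/10, -2)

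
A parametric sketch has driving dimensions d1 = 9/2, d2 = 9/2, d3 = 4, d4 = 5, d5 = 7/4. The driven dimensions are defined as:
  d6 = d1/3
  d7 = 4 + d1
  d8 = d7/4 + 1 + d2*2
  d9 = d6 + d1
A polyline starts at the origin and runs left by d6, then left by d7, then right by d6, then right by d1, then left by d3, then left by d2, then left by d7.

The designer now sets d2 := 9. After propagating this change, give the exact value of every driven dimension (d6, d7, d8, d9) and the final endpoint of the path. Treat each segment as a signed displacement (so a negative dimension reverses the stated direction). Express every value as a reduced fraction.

d6 = 3/2
d7 = 17/2
d8 = 169/8
d9 = 6
endpoint = (-51/2, 0)

Apply edit: d2 := 9
  d6 = d1/3 = 3/2
  d7 = 4 + d1 = 17/2
  d8 = d7/4 + 1 + d2*2 = 169/8
  d9 = d6 + d1 = 6
Walk from origin (0, 0):
  seg 1: left by d6 = 3/2 → (-3/2, 0)
  seg 2: left by d7 = 17/2 → (-10, 0)
  seg 3: right by d6 = 3/2 → (-17/2, 0)
  seg 4: right by d1 = 9/2 → (-4, 0)
  seg 5: left by d3 = 4 → (-8, 0)
  seg 6: left by d2 = 9 → (-17, 0)
  seg 7: left by d7 = 17/2 → (-51/2, 0)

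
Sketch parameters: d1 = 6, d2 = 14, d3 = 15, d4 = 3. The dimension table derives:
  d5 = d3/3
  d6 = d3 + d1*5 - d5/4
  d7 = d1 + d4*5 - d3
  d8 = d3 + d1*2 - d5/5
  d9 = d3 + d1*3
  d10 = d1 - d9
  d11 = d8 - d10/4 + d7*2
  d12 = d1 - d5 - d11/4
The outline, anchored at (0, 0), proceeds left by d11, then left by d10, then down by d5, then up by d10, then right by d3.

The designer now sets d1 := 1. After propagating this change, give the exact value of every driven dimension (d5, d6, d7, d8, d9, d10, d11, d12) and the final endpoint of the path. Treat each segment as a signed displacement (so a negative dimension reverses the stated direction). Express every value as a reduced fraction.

d5 = 5
d6 = 75/4
d7 = 1
d8 = 16
d9 = 18
d10 = -17
d11 = 89/4
d12 = -153/16
endpoint = (39/4, -22)

Apply edit: d1 := 1
  d5 = d3/3 = 5
  d6 = d3 + d1*5 - d5/4 = 75/4
  d7 = d1 + d4*5 - d3 = 1
  d8 = d3 + d1*2 - d5/5 = 16
  d9 = d3 + d1*3 = 18
  d10 = d1 - d9 = -17
  d11 = d8 - d10/4 + d7*2 = 89/4
  d12 = d1 - d5 - d11/4 = -153/16
Walk from origin (0, 0):
  seg 1: left by d11 = 89/4 → (-89/4, 0)
  seg 2: left by d10 = -17 → (-21/4, 0)
  seg 3: down by d5 = 5 → (-21/4, -5)
  seg 4: up by d10 = -17 → (-21/4, -22)
  seg 5: right by d3 = 15 → (39/4, -22)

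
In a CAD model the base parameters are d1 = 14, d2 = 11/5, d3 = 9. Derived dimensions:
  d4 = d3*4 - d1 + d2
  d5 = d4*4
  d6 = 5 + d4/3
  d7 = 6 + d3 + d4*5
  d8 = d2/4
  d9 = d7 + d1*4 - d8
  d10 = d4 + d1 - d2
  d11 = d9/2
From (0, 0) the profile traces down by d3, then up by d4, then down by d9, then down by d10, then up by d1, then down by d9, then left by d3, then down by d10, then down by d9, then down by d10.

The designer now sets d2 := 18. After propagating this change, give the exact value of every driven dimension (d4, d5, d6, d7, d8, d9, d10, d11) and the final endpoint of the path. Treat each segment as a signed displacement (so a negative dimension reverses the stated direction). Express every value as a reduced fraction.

d4 = 40
d5 = 160
d6 = 55/3
d7 = 215
d8 = 9/2
d9 = 533/2
d10 = 36
d11 = 533/4
endpoint = (-9, -1725/2)

Apply edit: d2 := 18
  d4 = d3*4 - d1 + d2 = 40
  d5 = d4*4 = 160
  d6 = 5 + d4/3 = 55/3
  d7 = 6 + d3 + d4*5 = 215
  d8 = d2/4 = 9/2
  d9 = d7 + d1*4 - d8 = 533/2
  d10 = d4 + d1 - d2 = 36
  d11 = d9/2 = 533/4
Walk from origin (0, 0):
  seg 1: down by d3 = 9 → (0, -9)
  seg 2: up by d4 = 40 → (0, 31)
  seg 3: down by d9 = 533/2 → (0, -471/2)
  seg 4: down by d10 = 36 → (0, -543/2)
  seg 5: up by d1 = 14 → (0, -515/2)
  seg 6: down by d9 = 533/2 → (0, -524)
  seg 7: left by d3 = 9 → (-9, -524)
  seg 8: down by d10 = 36 → (-9, -560)
  seg 9: down by d9 = 533/2 → (-9, -1653/2)
  seg 10: down by d10 = 36 → (-9, -1725/2)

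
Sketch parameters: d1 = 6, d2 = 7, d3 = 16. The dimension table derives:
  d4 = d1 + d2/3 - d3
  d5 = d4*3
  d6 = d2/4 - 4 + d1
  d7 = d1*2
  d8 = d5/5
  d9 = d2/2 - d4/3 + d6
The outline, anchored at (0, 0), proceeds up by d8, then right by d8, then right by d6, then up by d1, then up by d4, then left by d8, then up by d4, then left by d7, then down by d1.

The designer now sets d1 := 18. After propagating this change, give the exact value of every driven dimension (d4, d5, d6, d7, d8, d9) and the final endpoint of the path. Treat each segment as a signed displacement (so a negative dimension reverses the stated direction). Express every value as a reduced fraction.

Apply edit: d1 := 18
  d4 = d1 + d2/3 - d3 = 13/3
  d5 = d4*3 = 13
  d6 = d2/4 - 4 + d1 = 63/4
  d7 = d1*2 = 36
  d8 = d5/5 = 13/5
  d9 = d2/2 - d4/3 + d6 = 641/36
Walk from origin (0, 0):
  seg 1: up by d8 = 13/5 → (0, 13/5)
  seg 2: right by d8 = 13/5 → (13/5, 13/5)
  seg 3: right by d6 = 63/4 → (367/20, 13/5)
  seg 4: up by d1 = 18 → (367/20, 103/5)
  seg 5: up by d4 = 13/3 → (367/20, 374/15)
  seg 6: left by d8 = 13/5 → (63/4, 374/15)
  seg 7: up by d4 = 13/3 → (63/4, 439/15)
  seg 8: left by d7 = 36 → (-81/4, 439/15)
  seg 9: down by d1 = 18 → (-81/4, 169/15)

d4 = 13/3
d5 = 13
d6 = 63/4
d7 = 36
d8 = 13/5
d9 = 641/36
endpoint = (-81/4, 169/15)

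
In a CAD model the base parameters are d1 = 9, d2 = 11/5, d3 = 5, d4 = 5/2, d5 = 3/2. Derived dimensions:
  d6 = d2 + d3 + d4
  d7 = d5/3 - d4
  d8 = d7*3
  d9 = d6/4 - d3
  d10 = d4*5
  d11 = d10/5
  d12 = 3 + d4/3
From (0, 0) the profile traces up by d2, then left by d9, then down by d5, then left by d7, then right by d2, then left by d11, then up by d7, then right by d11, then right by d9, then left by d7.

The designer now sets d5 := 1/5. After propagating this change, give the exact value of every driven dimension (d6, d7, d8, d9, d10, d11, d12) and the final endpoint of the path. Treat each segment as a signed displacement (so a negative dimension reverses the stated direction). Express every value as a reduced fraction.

Apply edit: d5 := 1/5
  d6 = d2 + d3 + d4 = 97/10
  d7 = d5/3 - d4 = -73/30
  d8 = d7*3 = -73/10
  d9 = d6/4 - d3 = -103/40
  d10 = d4*5 = 25/2
  d11 = d10/5 = 5/2
  d12 = 3 + d4/3 = 23/6
Walk from origin (0, 0):
  seg 1: up by d2 = 11/5 → (0, 11/5)
  seg 2: left by d9 = -103/40 → (103/40, 11/5)
  seg 3: down by d5 = 1/5 → (103/40, 2)
  seg 4: left by d7 = -73/30 → (601/120, 2)
  seg 5: right by d2 = 11/5 → (173/24, 2)
  seg 6: left by d11 = 5/2 → (113/24, 2)
  seg 7: up by d7 = -73/30 → (113/24, -13/30)
  seg 8: right by d11 = 5/2 → (173/24, -13/30)
  seg 9: right by d9 = -103/40 → (139/30, -13/30)
  seg 10: left by d7 = -73/30 → (106/15, -13/30)

d6 = 97/10
d7 = -73/30
d8 = -73/10
d9 = -103/40
d10 = 25/2
d11 = 5/2
d12 = 23/6
endpoint = (106/15, -13/30)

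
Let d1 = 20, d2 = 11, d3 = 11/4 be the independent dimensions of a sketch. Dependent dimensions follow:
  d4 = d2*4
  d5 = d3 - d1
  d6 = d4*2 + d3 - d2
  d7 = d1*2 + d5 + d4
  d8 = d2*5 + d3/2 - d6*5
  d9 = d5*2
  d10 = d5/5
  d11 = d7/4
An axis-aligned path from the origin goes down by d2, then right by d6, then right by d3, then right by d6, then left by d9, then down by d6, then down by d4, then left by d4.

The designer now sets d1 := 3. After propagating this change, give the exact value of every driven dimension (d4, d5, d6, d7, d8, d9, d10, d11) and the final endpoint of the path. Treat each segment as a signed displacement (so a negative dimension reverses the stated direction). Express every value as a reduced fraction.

Apply edit: d1 := 3
  d4 = d2*4 = 44
  d5 = d3 - d1 = -1/4
  d6 = d4*2 + d3 - d2 = 319/4
  d7 = d1*2 + d5 + d4 = 199/4
  d8 = d2*5 + d3/2 - d6*5 = -2739/8
  d9 = d5*2 = -1/2
  d10 = d5/5 = -1/20
  d11 = d7/4 = 199/16
Walk from origin (0, 0):
  seg 1: down by d2 = 11 → (0, -11)
  seg 2: right by d6 = 319/4 → (319/4, -11)
  seg 3: right by d3 = 11/4 → (165/2, -11)
  seg 4: right by d6 = 319/4 → (649/4, -11)
  seg 5: left by d9 = -1/2 → (651/4, -11)
  seg 6: down by d6 = 319/4 → (651/4, -363/4)
  seg 7: down by d4 = 44 → (651/4, -539/4)
  seg 8: left by d4 = 44 → (475/4, -539/4)

d4 = 44
d5 = -1/4
d6 = 319/4
d7 = 199/4
d8 = -2739/8
d9 = -1/2
d10 = -1/20
d11 = 199/16
endpoint = (475/4, -539/4)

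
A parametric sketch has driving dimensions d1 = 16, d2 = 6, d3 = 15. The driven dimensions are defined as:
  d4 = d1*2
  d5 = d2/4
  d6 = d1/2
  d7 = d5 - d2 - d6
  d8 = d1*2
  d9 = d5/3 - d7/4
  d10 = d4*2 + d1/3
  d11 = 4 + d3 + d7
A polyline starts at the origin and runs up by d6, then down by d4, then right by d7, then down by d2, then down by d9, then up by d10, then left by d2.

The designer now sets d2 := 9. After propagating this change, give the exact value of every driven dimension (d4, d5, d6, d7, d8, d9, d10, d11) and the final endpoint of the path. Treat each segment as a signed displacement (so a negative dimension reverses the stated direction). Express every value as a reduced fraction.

d4 = 32
d5 = 9/4
d6 = 8
d7 = -59/4
d8 = 32
d9 = 71/16
d10 = 208/3
d11 = 17/4
endpoint = (-95/4, 1531/48)

Apply edit: d2 := 9
  d4 = d1*2 = 32
  d5 = d2/4 = 9/4
  d6 = d1/2 = 8
  d7 = d5 - d2 - d6 = -59/4
  d8 = d1*2 = 32
  d9 = d5/3 - d7/4 = 71/16
  d10 = d4*2 + d1/3 = 208/3
  d11 = 4 + d3 + d7 = 17/4
Walk from origin (0, 0):
  seg 1: up by d6 = 8 → (0, 8)
  seg 2: down by d4 = 32 → (0, -24)
  seg 3: right by d7 = -59/4 → (-59/4, -24)
  seg 4: down by d2 = 9 → (-59/4, -33)
  seg 5: down by d9 = 71/16 → (-59/4, -599/16)
  seg 6: up by d10 = 208/3 → (-59/4, 1531/48)
  seg 7: left by d2 = 9 → (-95/4, 1531/48)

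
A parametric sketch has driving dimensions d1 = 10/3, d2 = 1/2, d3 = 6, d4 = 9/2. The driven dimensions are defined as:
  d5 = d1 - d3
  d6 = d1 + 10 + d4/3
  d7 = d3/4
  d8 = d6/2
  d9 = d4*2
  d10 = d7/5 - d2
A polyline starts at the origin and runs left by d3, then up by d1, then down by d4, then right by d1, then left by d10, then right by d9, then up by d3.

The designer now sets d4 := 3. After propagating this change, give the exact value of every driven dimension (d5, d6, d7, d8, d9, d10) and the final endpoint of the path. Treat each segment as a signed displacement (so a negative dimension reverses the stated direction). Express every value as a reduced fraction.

Apply edit: d4 := 3
  d5 = d1 - d3 = -8/3
  d6 = d1 + 10 + d4/3 = 43/3
  d7 = d3/4 = 3/2
  d8 = d6/2 = 43/6
  d9 = d4*2 = 6
  d10 = d7/5 - d2 = -1/5
Walk from origin (0, 0):
  seg 1: left by d3 = 6 → (-6, 0)
  seg 2: up by d1 = 10/3 → (-6, 10/3)
  seg 3: down by d4 = 3 → (-6, 1/3)
  seg 4: right by d1 = 10/3 → (-8/3, 1/3)
  seg 5: left by d10 = -1/5 → (-37/15, 1/3)
  seg 6: right by d9 = 6 → (53/15, 1/3)
  seg 7: up by d3 = 6 → (53/15, 19/3)

d5 = -8/3
d6 = 43/3
d7 = 3/2
d8 = 43/6
d9 = 6
d10 = -1/5
endpoint = (53/15, 19/3)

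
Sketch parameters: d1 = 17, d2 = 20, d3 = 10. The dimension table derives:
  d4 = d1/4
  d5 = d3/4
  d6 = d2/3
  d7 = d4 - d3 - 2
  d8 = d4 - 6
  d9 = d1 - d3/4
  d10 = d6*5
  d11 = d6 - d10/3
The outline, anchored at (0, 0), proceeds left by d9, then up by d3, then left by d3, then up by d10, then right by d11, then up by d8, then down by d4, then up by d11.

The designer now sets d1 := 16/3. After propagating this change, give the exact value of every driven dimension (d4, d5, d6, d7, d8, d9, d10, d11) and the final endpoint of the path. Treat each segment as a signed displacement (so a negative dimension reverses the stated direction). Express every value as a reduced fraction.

Apply edit: d1 := 16/3
  d4 = d1/4 = 4/3
  d5 = d3/4 = 5/2
  d6 = d2/3 = 20/3
  d7 = d4 - d3 - 2 = -32/3
  d8 = d4 - 6 = -14/3
  d9 = d1 - d3/4 = 17/6
  d10 = d6*5 = 100/3
  d11 = d6 - d10/3 = -40/9
Walk from origin (0, 0):
  seg 1: left by d9 = 17/6 → (-17/6, 0)
  seg 2: up by d3 = 10 → (-17/6, 10)
  seg 3: left by d3 = 10 → (-77/6, 10)
  seg 4: up by d10 = 100/3 → (-77/6, 130/3)
  seg 5: right by d11 = -40/9 → (-311/18, 130/3)
  seg 6: up by d8 = -14/3 → (-311/18, 116/3)
  seg 7: down by d4 = 4/3 → (-311/18, 112/3)
  seg 8: up by d11 = -40/9 → (-311/18, 296/9)

d4 = 4/3
d5 = 5/2
d6 = 20/3
d7 = -32/3
d8 = -14/3
d9 = 17/6
d10 = 100/3
d11 = -40/9
endpoint = (-311/18, 296/9)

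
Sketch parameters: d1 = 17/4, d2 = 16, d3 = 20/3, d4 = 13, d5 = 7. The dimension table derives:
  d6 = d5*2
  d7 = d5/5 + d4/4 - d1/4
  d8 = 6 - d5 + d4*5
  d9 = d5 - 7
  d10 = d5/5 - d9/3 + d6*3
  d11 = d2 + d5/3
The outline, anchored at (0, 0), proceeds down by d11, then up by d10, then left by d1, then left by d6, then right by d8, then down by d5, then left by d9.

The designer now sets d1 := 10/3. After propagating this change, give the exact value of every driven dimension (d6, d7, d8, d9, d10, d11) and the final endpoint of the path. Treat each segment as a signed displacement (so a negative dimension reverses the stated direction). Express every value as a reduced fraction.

Apply edit: d1 := 10/3
  d6 = d5*2 = 14
  d7 = d5/5 + d4/4 - d1/4 = 229/60
  d8 = 6 - d5 + d4*5 = 64
  d9 = d5 - 7 = 0
  d10 = d5/5 - d9/3 + d6*3 = 217/5
  d11 = d2 + d5/3 = 55/3
Walk from origin (0, 0):
  seg 1: down by d11 = 55/3 → (0, -55/3)
  seg 2: up by d10 = 217/5 → (0, 376/15)
  seg 3: left by d1 = 10/3 → (-10/3, 376/15)
  seg 4: left by d6 = 14 → (-52/3, 376/15)
  seg 5: right by d8 = 64 → (140/3, 376/15)
  seg 6: down by d5 = 7 → (140/3, 271/15)
  seg 7: left by d9 = 0 → (140/3, 271/15)

d6 = 14
d7 = 229/60
d8 = 64
d9 = 0
d10 = 217/5
d11 = 55/3
endpoint = (140/3, 271/15)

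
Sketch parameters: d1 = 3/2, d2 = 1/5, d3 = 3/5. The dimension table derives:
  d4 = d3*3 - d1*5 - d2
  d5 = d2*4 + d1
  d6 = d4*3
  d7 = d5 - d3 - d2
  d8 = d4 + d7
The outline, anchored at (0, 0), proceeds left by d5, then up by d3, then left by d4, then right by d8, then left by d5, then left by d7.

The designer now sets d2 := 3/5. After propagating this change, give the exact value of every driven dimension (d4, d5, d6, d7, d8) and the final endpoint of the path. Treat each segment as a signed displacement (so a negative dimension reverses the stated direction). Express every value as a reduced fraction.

Apply edit: d2 := 3/5
  d4 = d3*3 - d1*5 - d2 = -63/10
  d5 = d2*4 + d1 = 39/10
  d6 = d4*3 = -189/10
  d7 = d5 - d3 - d2 = 27/10
  d8 = d4 + d7 = -18/5
Walk from origin (0, 0):
  seg 1: left by d5 = 39/10 → (-39/10, 0)
  seg 2: up by d3 = 3/5 → (-39/10, 3/5)
  seg 3: left by d4 = -63/10 → (12/5, 3/5)
  seg 4: right by d8 = -18/5 → (-6/5, 3/5)
  seg 5: left by d5 = 39/10 → (-51/10, 3/5)
  seg 6: left by d7 = 27/10 → (-39/5, 3/5)

d4 = -63/10
d5 = 39/10
d6 = -189/10
d7 = 27/10
d8 = -18/5
endpoint = (-39/5, 3/5)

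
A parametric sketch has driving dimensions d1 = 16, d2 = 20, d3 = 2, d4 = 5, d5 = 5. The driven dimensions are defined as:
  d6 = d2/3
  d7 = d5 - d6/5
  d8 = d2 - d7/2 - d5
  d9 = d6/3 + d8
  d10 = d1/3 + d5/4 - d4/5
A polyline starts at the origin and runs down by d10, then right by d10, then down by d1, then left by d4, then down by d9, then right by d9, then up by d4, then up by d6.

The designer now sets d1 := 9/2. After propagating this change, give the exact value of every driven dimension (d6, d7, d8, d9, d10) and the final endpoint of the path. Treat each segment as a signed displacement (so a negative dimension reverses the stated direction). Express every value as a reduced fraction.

d6 = 20/3
d7 = 11/3
d8 = 79/6
d9 = 277/18
d10 = 7/4
endpoint = (437/36, -359/36)

Apply edit: d1 := 9/2
  d6 = d2/3 = 20/3
  d7 = d5 - d6/5 = 11/3
  d8 = d2 - d7/2 - d5 = 79/6
  d9 = d6/3 + d8 = 277/18
  d10 = d1/3 + d5/4 - d4/5 = 7/4
Walk from origin (0, 0):
  seg 1: down by d10 = 7/4 → (0, -7/4)
  seg 2: right by d10 = 7/4 → (7/4, -7/4)
  seg 3: down by d1 = 9/2 → (7/4, -25/4)
  seg 4: left by d4 = 5 → (-13/4, -25/4)
  seg 5: down by d9 = 277/18 → (-13/4, -779/36)
  seg 6: right by d9 = 277/18 → (437/36, -779/36)
  seg 7: up by d4 = 5 → (437/36, -599/36)
  seg 8: up by d6 = 20/3 → (437/36, -359/36)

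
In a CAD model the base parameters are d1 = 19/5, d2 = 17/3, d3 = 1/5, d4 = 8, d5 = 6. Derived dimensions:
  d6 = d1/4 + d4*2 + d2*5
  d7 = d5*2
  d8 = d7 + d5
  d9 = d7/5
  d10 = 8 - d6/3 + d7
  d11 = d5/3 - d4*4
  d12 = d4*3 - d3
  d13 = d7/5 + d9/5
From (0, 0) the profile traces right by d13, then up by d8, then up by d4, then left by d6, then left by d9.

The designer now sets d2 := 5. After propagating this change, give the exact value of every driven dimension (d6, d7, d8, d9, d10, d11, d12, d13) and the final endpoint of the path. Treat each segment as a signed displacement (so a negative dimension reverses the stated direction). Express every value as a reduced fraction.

d6 = 839/20
d7 = 12
d8 = 18
d9 = 12/5
d10 = 361/60
d11 = -30
d12 = 119/5
d13 = 72/25
endpoint = (-4147/100, 26)

Apply edit: d2 := 5
  d6 = d1/4 + d4*2 + d2*5 = 839/20
  d7 = d5*2 = 12
  d8 = d7 + d5 = 18
  d9 = d7/5 = 12/5
  d10 = 8 - d6/3 + d7 = 361/60
  d11 = d5/3 - d4*4 = -30
  d12 = d4*3 - d3 = 119/5
  d13 = d7/5 + d9/5 = 72/25
Walk from origin (0, 0):
  seg 1: right by d13 = 72/25 → (72/25, 0)
  seg 2: up by d8 = 18 → (72/25, 18)
  seg 3: up by d4 = 8 → (72/25, 26)
  seg 4: left by d6 = 839/20 → (-3907/100, 26)
  seg 5: left by d9 = 12/5 → (-4147/100, 26)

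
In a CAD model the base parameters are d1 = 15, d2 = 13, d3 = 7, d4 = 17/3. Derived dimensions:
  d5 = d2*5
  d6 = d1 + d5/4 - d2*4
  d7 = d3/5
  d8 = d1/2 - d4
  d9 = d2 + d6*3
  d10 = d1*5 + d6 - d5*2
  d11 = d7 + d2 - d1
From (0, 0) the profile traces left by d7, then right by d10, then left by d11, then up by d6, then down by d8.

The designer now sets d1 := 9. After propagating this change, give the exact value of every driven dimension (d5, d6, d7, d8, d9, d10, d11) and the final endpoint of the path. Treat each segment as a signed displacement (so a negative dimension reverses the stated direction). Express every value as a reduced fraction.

Apply edit: d1 := 9
  d5 = d2*5 = 65
  d6 = d1 + d5/4 - d2*4 = -107/4
  d7 = d3/5 = 7/5
  d8 = d1/2 - d4 = -7/6
  d9 = d2 + d6*3 = -269/4
  d10 = d1*5 + d6 - d5*2 = -447/4
  d11 = d7 + d2 - d1 = 27/5
Walk from origin (0, 0):
  seg 1: left by d7 = 7/5 → (-7/5, 0)
  seg 2: right by d10 = -447/4 → (-2263/20, 0)
  seg 3: left by d11 = 27/5 → (-2371/20, 0)
  seg 4: up by d6 = -107/4 → (-2371/20, -107/4)
  seg 5: down by d8 = -7/6 → (-2371/20, -307/12)

d5 = 65
d6 = -107/4
d7 = 7/5
d8 = -7/6
d9 = -269/4
d10 = -447/4
d11 = 27/5
endpoint = (-2371/20, -307/12)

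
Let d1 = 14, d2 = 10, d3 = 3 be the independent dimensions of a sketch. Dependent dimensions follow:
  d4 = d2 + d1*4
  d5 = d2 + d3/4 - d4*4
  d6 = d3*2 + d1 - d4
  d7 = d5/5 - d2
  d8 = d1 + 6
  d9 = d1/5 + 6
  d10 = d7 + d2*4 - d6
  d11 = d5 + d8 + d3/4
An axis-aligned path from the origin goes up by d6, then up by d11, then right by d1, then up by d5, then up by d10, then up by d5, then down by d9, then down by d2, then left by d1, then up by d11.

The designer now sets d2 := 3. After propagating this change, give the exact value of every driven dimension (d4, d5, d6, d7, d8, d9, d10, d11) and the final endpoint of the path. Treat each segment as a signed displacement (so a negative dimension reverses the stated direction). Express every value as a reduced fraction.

d4 = 59
d5 = -929/4
d6 = -39
d7 = -989/20
d8 = 20
d9 = 44/5
d10 = 31/20
d11 = -423/2
endpoint = (0, -3747/4)

Apply edit: d2 := 3
  d4 = d2 + d1*4 = 59
  d5 = d2 + d3/4 - d4*4 = -929/4
  d6 = d3*2 + d1 - d4 = -39
  d7 = d5/5 - d2 = -989/20
  d8 = d1 + 6 = 20
  d9 = d1/5 + 6 = 44/5
  d10 = d7 + d2*4 - d6 = 31/20
  d11 = d5 + d8 + d3/4 = -423/2
Walk from origin (0, 0):
  seg 1: up by d6 = -39 → (0, -39)
  seg 2: up by d11 = -423/2 → (0, -501/2)
  seg 3: right by d1 = 14 → (14, -501/2)
  seg 4: up by d5 = -929/4 → (14, -1931/4)
  seg 5: up by d10 = 31/20 → (14, -2406/5)
  seg 6: up by d5 = -929/4 → (14, -14269/20)
  seg 7: down by d9 = 44/5 → (14, -2889/4)
  seg 8: down by d2 = 3 → (14, -2901/4)
  seg 9: left by d1 = 14 → (0, -2901/4)
  seg 10: up by d11 = -423/2 → (0, -3747/4)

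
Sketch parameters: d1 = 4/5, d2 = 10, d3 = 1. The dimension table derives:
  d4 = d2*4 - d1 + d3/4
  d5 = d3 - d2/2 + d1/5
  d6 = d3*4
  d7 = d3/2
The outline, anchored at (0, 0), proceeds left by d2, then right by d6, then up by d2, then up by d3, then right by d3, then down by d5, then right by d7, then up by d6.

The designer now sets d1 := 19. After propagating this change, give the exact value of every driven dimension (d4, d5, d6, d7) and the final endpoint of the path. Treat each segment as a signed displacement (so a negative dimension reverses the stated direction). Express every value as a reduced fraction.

Apply edit: d1 := 19
  d4 = d2*4 - d1 + d3/4 = 85/4
  d5 = d3 - d2/2 + d1/5 = -1/5
  d6 = d3*4 = 4
  d7 = d3/2 = 1/2
Walk from origin (0, 0):
  seg 1: left by d2 = 10 → (-10, 0)
  seg 2: right by d6 = 4 → (-6, 0)
  seg 3: up by d2 = 10 → (-6, 10)
  seg 4: up by d3 = 1 → (-6, 11)
  seg 5: right by d3 = 1 → (-5, 11)
  seg 6: down by d5 = -1/5 → (-5, 56/5)
  seg 7: right by d7 = 1/2 → (-9/2, 56/5)
  seg 8: up by d6 = 4 → (-9/2, 76/5)

d4 = 85/4
d5 = -1/5
d6 = 4
d7 = 1/2
endpoint = (-9/2, 76/5)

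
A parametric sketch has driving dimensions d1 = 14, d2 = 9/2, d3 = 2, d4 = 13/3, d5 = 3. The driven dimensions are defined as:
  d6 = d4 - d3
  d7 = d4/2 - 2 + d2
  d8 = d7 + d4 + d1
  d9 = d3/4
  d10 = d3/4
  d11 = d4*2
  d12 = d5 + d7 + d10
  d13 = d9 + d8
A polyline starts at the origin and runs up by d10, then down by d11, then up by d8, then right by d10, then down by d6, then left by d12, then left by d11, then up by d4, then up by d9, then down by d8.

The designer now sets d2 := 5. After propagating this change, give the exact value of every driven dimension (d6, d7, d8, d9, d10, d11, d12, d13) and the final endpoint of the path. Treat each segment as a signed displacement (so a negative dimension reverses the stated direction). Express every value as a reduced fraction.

Apply edit: d2 := 5
  d6 = d4 - d3 = 7/3
  d7 = d4/2 - 2 + d2 = 31/6
  d8 = d7 + d4 + d1 = 47/2
  d9 = d3/4 = 1/2
  d10 = d3/4 = 1/2
  d11 = d4*2 = 26/3
  d12 = d5 + d7 + d10 = 26/3
  d13 = d9 + d8 = 24
Walk from origin (0, 0):
  seg 1: up by d10 = 1/2 → (0, 1/2)
  seg 2: down by d11 = 26/3 → (0, -49/6)
  seg 3: up by d8 = 47/2 → (0, 46/3)
  seg 4: right by d10 = 1/2 → (1/2, 46/3)
  seg 5: down by d6 = 7/3 → (1/2, 13)
  seg 6: left by d12 = 26/3 → (-49/6, 13)
  seg 7: left by d11 = 26/3 → (-101/6, 13)
  seg 8: up by d4 = 13/3 → (-101/6, 52/3)
  seg 9: up by d9 = 1/2 → (-101/6, 107/6)
  seg 10: down by d8 = 47/2 → (-101/6, -17/3)

d6 = 7/3
d7 = 31/6
d8 = 47/2
d9 = 1/2
d10 = 1/2
d11 = 26/3
d12 = 26/3
d13 = 24
endpoint = (-101/6, -17/3)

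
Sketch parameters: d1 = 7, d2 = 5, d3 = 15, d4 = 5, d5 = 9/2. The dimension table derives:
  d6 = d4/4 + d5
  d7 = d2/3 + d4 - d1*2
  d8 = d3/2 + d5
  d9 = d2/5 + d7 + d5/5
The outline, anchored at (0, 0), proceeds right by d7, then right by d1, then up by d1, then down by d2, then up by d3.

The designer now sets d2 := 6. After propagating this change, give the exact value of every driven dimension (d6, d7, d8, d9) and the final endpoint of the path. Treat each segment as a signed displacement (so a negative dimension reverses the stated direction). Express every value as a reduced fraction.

Apply edit: d2 := 6
  d6 = d4/4 + d5 = 23/4
  d7 = d2/3 + d4 - d1*2 = -7
  d8 = d3/2 + d5 = 12
  d9 = d2/5 + d7 + d5/5 = -49/10
Walk from origin (0, 0):
  seg 1: right by d7 = -7 → (-7, 0)
  seg 2: right by d1 = 7 → (0, 0)
  seg 3: up by d1 = 7 → (0, 7)
  seg 4: down by d2 = 6 → (0, 1)
  seg 5: up by d3 = 15 → (0, 16)

d6 = 23/4
d7 = -7
d8 = 12
d9 = -49/10
endpoint = (0, 16)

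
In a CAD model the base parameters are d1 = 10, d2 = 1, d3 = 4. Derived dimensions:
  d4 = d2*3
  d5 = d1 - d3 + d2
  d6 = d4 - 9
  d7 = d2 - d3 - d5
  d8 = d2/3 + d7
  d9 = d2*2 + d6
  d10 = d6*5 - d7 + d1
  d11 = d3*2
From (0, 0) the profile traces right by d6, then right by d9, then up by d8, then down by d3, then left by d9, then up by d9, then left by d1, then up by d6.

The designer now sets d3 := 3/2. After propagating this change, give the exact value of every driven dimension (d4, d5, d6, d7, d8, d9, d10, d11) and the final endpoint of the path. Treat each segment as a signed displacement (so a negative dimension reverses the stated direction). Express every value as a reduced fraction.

Apply edit: d3 := 3/2
  d4 = d2*3 = 3
  d5 = d1 - d3 + d2 = 19/2
  d6 = d4 - 9 = -6
  d7 = d2 - d3 - d5 = -10
  d8 = d2/3 + d7 = -29/3
  d9 = d2*2 + d6 = -4
  d10 = d6*5 - d7 + d1 = -10
  d11 = d3*2 = 3
Walk from origin (0, 0):
  seg 1: right by d6 = -6 → (-6, 0)
  seg 2: right by d9 = -4 → (-10, 0)
  seg 3: up by d8 = -29/3 → (-10, -29/3)
  seg 4: down by d3 = 3/2 → (-10, -67/6)
  seg 5: left by d9 = -4 → (-6, -67/6)
  seg 6: up by d9 = -4 → (-6, -91/6)
  seg 7: left by d1 = 10 → (-16, -91/6)
  seg 8: up by d6 = -6 → (-16, -127/6)

d4 = 3
d5 = 19/2
d6 = -6
d7 = -10
d8 = -29/3
d9 = -4
d10 = -10
d11 = 3
endpoint = (-16, -127/6)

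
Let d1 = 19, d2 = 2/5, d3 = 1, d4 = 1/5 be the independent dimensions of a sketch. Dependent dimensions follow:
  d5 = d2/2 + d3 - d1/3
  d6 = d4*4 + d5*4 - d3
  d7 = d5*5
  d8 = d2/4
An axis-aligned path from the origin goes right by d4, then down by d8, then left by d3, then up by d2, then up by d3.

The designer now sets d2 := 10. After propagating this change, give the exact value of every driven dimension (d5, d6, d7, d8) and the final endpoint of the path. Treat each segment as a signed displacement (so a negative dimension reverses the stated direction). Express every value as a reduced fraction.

Apply edit: d2 := 10
  d5 = d2/2 + d3 - d1/3 = -1/3
  d6 = d4*4 + d5*4 - d3 = -23/15
  d7 = d5*5 = -5/3
  d8 = d2/4 = 5/2
Walk from origin (0, 0):
  seg 1: right by d4 = 1/5 → (1/5, 0)
  seg 2: down by d8 = 5/2 → (1/5, -5/2)
  seg 3: left by d3 = 1 → (-4/5, -5/2)
  seg 4: up by d2 = 10 → (-4/5, 15/2)
  seg 5: up by d3 = 1 → (-4/5, 17/2)

d5 = -1/3
d6 = -23/15
d7 = -5/3
d8 = 5/2
endpoint = (-4/5, 17/2)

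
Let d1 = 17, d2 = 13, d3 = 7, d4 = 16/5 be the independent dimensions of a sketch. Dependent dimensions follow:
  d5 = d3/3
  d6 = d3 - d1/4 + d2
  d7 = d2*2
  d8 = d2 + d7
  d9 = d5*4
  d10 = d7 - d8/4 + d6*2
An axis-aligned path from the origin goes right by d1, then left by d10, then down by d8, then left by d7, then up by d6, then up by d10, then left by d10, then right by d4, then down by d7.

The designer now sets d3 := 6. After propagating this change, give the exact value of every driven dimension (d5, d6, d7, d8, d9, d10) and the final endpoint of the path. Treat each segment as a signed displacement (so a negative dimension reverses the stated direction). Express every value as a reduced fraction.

d5 = 2
d6 = 59/4
d7 = 26
d8 = 39
d9 = 8
d10 = 183/4
endpoint = (-973/10, -9/2)

Apply edit: d3 := 6
  d5 = d3/3 = 2
  d6 = d3 - d1/4 + d2 = 59/4
  d7 = d2*2 = 26
  d8 = d2 + d7 = 39
  d9 = d5*4 = 8
  d10 = d7 - d8/4 + d6*2 = 183/4
Walk from origin (0, 0):
  seg 1: right by d1 = 17 → (17, 0)
  seg 2: left by d10 = 183/4 → (-115/4, 0)
  seg 3: down by d8 = 39 → (-115/4, -39)
  seg 4: left by d7 = 26 → (-219/4, -39)
  seg 5: up by d6 = 59/4 → (-219/4, -97/4)
  seg 6: up by d10 = 183/4 → (-219/4, 43/2)
  seg 7: left by d10 = 183/4 → (-201/2, 43/2)
  seg 8: right by d4 = 16/5 → (-973/10, 43/2)
  seg 9: down by d7 = 26 → (-973/10, -9/2)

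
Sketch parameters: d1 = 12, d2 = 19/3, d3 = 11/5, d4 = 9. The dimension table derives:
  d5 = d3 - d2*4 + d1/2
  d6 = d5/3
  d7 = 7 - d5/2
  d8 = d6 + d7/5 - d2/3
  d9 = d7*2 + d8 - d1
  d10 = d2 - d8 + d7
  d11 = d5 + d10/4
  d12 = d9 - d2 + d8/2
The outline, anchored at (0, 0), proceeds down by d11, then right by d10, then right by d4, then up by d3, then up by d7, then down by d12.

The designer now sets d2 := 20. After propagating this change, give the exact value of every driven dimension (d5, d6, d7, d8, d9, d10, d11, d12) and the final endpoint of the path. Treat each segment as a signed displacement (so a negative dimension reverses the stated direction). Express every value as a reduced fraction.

d5 = -359/5
d6 = -359/15
d7 = 429/10
d8 = -1101/50
d9 = 2589/50
d10 = 2123/25
d11 = -5057/100
d12 = 2077/100
endpoint = (2348/25, 749/10)

Apply edit: d2 := 20
  d5 = d3 - d2*4 + d1/2 = -359/5
  d6 = d5/3 = -359/15
  d7 = 7 - d5/2 = 429/10
  d8 = d6 + d7/5 - d2/3 = -1101/50
  d9 = d7*2 + d8 - d1 = 2589/50
  d10 = d2 - d8 + d7 = 2123/25
  d11 = d5 + d10/4 = -5057/100
  d12 = d9 - d2 + d8/2 = 2077/100
Walk from origin (0, 0):
  seg 1: down by d11 = -5057/100 → (0, 5057/100)
  seg 2: right by d10 = 2123/25 → (2123/25, 5057/100)
  seg 3: right by d4 = 9 → (2348/25, 5057/100)
  seg 4: up by d3 = 11/5 → (2348/25, 5277/100)
  seg 5: up by d7 = 429/10 → (2348/25, 9567/100)
  seg 6: down by d12 = 2077/100 → (2348/25, 749/10)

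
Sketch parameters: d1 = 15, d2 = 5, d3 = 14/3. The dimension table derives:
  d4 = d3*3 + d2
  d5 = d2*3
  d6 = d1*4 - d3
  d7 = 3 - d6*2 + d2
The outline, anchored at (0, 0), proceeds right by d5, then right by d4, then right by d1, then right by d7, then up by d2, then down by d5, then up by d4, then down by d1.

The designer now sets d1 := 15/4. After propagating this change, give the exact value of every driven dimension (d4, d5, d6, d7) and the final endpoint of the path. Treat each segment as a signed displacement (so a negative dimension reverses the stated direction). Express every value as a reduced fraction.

d4 = 19
d5 = 15
d6 = 31/3
d7 = -38/3
endpoint = (301/12, 21/4)

Apply edit: d1 := 15/4
  d4 = d3*3 + d2 = 19
  d5 = d2*3 = 15
  d6 = d1*4 - d3 = 31/3
  d7 = 3 - d6*2 + d2 = -38/3
Walk from origin (0, 0):
  seg 1: right by d5 = 15 → (15, 0)
  seg 2: right by d4 = 19 → (34, 0)
  seg 3: right by d1 = 15/4 → (151/4, 0)
  seg 4: right by d7 = -38/3 → (301/12, 0)
  seg 5: up by d2 = 5 → (301/12, 5)
  seg 6: down by d5 = 15 → (301/12, -10)
  seg 7: up by d4 = 19 → (301/12, 9)
  seg 8: down by d1 = 15/4 → (301/12, 21/4)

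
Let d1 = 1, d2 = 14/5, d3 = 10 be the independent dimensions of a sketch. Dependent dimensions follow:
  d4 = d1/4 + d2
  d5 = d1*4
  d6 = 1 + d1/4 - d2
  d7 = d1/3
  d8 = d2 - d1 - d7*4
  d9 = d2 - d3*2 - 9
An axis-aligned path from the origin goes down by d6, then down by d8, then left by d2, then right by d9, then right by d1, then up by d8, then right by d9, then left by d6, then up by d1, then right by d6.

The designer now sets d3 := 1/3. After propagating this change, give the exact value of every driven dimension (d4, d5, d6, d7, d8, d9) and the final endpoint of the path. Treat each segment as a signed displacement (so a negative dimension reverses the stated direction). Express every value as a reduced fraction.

Apply edit: d3 := 1/3
  d4 = d1/4 + d2 = 61/20
  d5 = d1*4 = 4
  d6 = 1 + d1/4 - d2 = -31/20
  d7 = d1/3 = 1/3
  d8 = d2 - d1 - d7*4 = 7/15
  d9 = d2 - d3*2 - 9 = -103/15
Walk from origin (0, 0):
  seg 1: down by d6 = -31/20 → (0, 31/20)
  seg 2: down by d8 = 7/15 → (0, 13/12)
  seg 3: left by d2 = 14/5 → (-14/5, 13/12)
  seg 4: right by d9 = -103/15 → (-29/3, 13/12)
  seg 5: right by d1 = 1 → (-26/3, 13/12)
  seg 6: up by d8 = 7/15 → (-26/3, 31/20)
  seg 7: right by d9 = -103/15 → (-233/15, 31/20)
  seg 8: left by d6 = -31/20 → (-839/60, 31/20)
  seg 9: up by d1 = 1 → (-839/60, 51/20)
  seg 10: right by d6 = -31/20 → (-233/15, 51/20)

d4 = 61/20
d5 = 4
d6 = -31/20
d7 = 1/3
d8 = 7/15
d9 = -103/15
endpoint = (-233/15, 51/20)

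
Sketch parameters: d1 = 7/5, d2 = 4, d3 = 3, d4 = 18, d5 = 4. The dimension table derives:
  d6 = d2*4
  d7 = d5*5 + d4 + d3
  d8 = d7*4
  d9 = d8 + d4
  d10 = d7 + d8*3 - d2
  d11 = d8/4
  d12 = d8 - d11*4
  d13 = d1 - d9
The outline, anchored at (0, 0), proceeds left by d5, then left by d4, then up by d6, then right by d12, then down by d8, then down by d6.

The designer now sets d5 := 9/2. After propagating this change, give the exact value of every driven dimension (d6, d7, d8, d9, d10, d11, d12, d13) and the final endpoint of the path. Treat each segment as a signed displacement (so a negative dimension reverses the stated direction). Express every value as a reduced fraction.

d6 = 16
d7 = 87/2
d8 = 174
d9 = 192
d10 = 1123/2
d11 = 87/2
d12 = 0
d13 = -953/5
endpoint = (-45/2, -174)

Apply edit: d5 := 9/2
  d6 = d2*4 = 16
  d7 = d5*5 + d4 + d3 = 87/2
  d8 = d7*4 = 174
  d9 = d8 + d4 = 192
  d10 = d7 + d8*3 - d2 = 1123/2
  d11 = d8/4 = 87/2
  d12 = d8 - d11*4 = 0
  d13 = d1 - d9 = -953/5
Walk from origin (0, 0):
  seg 1: left by d5 = 9/2 → (-9/2, 0)
  seg 2: left by d4 = 18 → (-45/2, 0)
  seg 3: up by d6 = 16 → (-45/2, 16)
  seg 4: right by d12 = 0 → (-45/2, 16)
  seg 5: down by d8 = 174 → (-45/2, -158)
  seg 6: down by d6 = 16 → (-45/2, -174)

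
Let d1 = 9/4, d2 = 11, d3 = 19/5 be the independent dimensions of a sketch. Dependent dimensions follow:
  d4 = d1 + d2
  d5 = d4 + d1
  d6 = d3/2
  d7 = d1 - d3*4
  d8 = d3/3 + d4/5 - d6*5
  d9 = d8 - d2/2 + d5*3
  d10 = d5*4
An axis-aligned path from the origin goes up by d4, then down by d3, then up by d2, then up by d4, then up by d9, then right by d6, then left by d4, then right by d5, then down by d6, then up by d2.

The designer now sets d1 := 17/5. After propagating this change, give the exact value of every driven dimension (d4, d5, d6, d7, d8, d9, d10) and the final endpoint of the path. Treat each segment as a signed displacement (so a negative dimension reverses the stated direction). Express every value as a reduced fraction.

Apply edit: d1 := 17/5
  d4 = d1 + d2 = 72/5
  d5 = d4 + d1 = 89/5
  d6 = d3/2 = 19/10
  d7 = d1 - d3*4 = -59/5
  d8 = d3/3 + d4/5 - d6*5 = -803/150
  d9 = d8 - d2/2 + d5*3 = 3191/75
  d10 = d5*4 = 356/5
Walk from origin (0, 0):
  seg 1: up by d4 = 72/5 → (0, 72/5)
  seg 2: down by d3 = 19/5 → (0, 53/5)
  seg 3: up by d2 = 11 → (0, 108/5)
  seg 4: up by d4 = 72/5 → (0, 36)
  seg 5: up by d9 = 3191/75 → (0, 5891/75)
  seg 6: right by d6 = 19/10 → (19/10, 5891/75)
  seg 7: left by d4 = 72/5 → (-25/2, 5891/75)
  seg 8: right by d5 = 89/5 → (53/10, 5891/75)
  seg 9: down by d6 = 19/10 → (53/10, 11497/150)
  seg 10: up by d2 = 11 → (53/10, 13147/150)

d4 = 72/5
d5 = 89/5
d6 = 19/10
d7 = -59/5
d8 = -803/150
d9 = 3191/75
d10 = 356/5
endpoint = (53/10, 13147/150)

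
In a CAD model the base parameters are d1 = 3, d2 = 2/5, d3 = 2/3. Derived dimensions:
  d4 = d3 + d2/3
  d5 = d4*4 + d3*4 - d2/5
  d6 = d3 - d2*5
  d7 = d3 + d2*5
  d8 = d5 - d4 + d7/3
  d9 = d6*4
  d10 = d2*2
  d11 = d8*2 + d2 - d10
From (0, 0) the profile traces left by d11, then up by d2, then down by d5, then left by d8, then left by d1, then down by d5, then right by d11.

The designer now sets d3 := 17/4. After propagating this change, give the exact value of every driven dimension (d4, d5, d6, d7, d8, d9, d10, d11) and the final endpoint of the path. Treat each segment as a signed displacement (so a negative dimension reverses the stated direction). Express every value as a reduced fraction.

d4 = 263/60
d5 = 2584/75
d6 = 9/4
d7 = 25/4
d8 = 4823/150
d9 = 9
d10 = 4/5
d11 = 4793/75
endpoint = (-5273/150, -5138/75)

Apply edit: d3 := 17/4
  d4 = d3 + d2/3 = 263/60
  d5 = d4*4 + d3*4 - d2/5 = 2584/75
  d6 = d3 - d2*5 = 9/4
  d7 = d3 + d2*5 = 25/4
  d8 = d5 - d4 + d7/3 = 4823/150
  d9 = d6*4 = 9
  d10 = d2*2 = 4/5
  d11 = d8*2 + d2 - d10 = 4793/75
Walk from origin (0, 0):
  seg 1: left by d11 = 4793/75 → (-4793/75, 0)
  seg 2: up by d2 = 2/5 → (-4793/75, 2/5)
  seg 3: down by d5 = 2584/75 → (-4793/75, -2554/75)
  seg 4: left by d8 = 4823/150 → (-4803/50, -2554/75)
  seg 5: left by d1 = 3 → (-4953/50, -2554/75)
  seg 6: down by d5 = 2584/75 → (-4953/50, -5138/75)
  seg 7: right by d11 = 4793/75 → (-5273/150, -5138/75)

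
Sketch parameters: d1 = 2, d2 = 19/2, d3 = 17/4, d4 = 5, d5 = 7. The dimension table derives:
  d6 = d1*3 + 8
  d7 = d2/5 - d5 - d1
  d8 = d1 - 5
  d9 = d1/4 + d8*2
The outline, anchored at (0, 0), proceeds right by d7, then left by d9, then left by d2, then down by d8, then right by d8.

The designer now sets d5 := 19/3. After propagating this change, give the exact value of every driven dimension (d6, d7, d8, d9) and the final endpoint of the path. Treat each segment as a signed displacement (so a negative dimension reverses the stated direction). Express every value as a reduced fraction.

Apply edit: d5 := 19/3
  d6 = d1*3 + 8 = 14
  d7 = d2/5 - d5 - d1 = -193/30
  d8 = d1 - 5 = -3
  d9 = d1/4 + d8*2 = -11/2
Walk from origin (0, 0):
  seg 1: right by d7 = -193/30 → (-193/30, 0)
  seg 2: left by d9 = -11/2 → (-14/15, 0)
  seg 3: left by d2 = 19/2 → (-313/30, 0)
  seg 4: down by d8 = -3 → (-313/30, 3)
  seg 5: right by d8 = -3 → (-403/30, 3)

d6 = 14
d7 = -193/30
d8 = -3
d9 = -11/2
endpoint = (-403/30, 3)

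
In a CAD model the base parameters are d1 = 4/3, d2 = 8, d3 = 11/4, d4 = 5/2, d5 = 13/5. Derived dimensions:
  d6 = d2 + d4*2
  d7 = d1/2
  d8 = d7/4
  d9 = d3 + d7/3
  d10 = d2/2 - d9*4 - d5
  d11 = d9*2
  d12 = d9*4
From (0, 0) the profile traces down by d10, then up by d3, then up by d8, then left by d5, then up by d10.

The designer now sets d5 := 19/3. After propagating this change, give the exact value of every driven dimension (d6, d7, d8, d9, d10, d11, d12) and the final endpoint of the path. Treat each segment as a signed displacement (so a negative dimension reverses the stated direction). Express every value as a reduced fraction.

d6 = 13
d7 = 2/3
d8 = 1/6
d9 = 107/36
d10 = -128/9
d11 = 107/18
d12 = 107/9
endpoint = (-19/3, 35/12)

Apply edit: d5 := 19/3
  d6 = d2 + d4*2 = 13
  d7 = d1/2 = 2/3
  d8 = d7/4 = 1/6
  d9 = d3 + d7/3 = 107/36
  d10 = d2/2 - d9*4 - d5 = -128/9
  d11 = d9*2 = 107/18
  d12 = d9*4 = 107/9
Walk from origin (0, 0):
  seg 1: down by d10 = -128/9 → (0, 128/9)
  seg 2: up by d3 = 11/4 → (0, 611/36)
  seg 3: up by d8 = 1/6 → (0, 617/36)
  seg 4: left by d5 = 19/3 → (-19/3, 617/36)
  seg 5: up by d10 = -128/9 → (-19/3, 35/12)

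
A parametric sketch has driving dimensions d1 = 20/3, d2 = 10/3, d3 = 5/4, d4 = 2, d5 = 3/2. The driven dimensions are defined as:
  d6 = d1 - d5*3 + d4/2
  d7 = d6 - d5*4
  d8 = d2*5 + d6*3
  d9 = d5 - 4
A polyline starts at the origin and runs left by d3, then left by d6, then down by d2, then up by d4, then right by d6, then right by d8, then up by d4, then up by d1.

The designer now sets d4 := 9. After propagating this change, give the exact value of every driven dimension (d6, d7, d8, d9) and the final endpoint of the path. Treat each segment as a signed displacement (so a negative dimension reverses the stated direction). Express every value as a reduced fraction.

Apply edit: d4 := 9
  d6 = d1 - d5*3 + d4/2 = 20/3
  d7 = d6 - d5*4 = 2/3
  d8 = d2*5 + d6*3 = 110/3
  d9 = d5 - 4 = -5/2
Walk from origin (0, 0):
  seg 1: left by d3 = 5/4 → (-5/4, 0)
  seg 2: left by d6 = 20/3 → (-95/12, 0)
  seg 3: down by d2 = 10/3 → (-95/12, -10/3)
  seg 4: up by d4 = 9 → (-95/12, 17/3)
  seg 5: right by d6 = 20/3 → (-5/4, 17/3)
  seg 6: right by d8 = 110/3 → (425/12, 17/3)
  seg 7: up by d4 = 9 → (425/12, 44/3)
  seg 8: up by d1 = 20/3 → (425/12, 64/3)

d6 = 20/3
d7 = 2/3
d8 = 110/3
d9 = -5/2
endpoint = (425/12, 64/3)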